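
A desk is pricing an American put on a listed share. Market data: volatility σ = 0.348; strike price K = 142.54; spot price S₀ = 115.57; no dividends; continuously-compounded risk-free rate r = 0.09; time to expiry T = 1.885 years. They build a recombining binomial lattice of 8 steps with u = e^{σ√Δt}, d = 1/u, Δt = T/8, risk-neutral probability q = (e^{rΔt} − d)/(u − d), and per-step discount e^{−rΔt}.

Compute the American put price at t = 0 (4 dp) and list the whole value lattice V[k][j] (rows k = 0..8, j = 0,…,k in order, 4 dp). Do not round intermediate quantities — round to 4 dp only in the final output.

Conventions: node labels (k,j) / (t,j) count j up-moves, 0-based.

price = 31.1998
tree:
31.1998
44.9326 19.8578
60.1034 30.3674 11.0126
72.9162 44.9326 18.2260 4.8339
83.7376 60.1034 29.1970 8.8895 1.3042
92.8770 72.9162 44.9326 15.9314 2.7812 0.0000
100.5960 83.7376 60.1034 27.5219 5.9309 0.0000 0.0000
107.1152 92.8770 72.9162 44.9326 12.6474 0.0000 0.0000 0.0000
112.6211 100.5960 83.7376 60.1034 26.9700 0.0000 0.0000 0.0000 0.0000

params: Δt=0.23563 u=1.18403 d=0.84457 q=0.52101 e^(-rΔt)=0.97902
t_8 payoffs: 112.6211 100.5960 83.7376 60.1034 26.9700 0.0000 0.0000 0.0000 0.0000
k=7: node(7,0) S=35.4248 payoff=107.1152 vs cont=104.1243 → 107.1152 [stop]  node(7,1) S=49.6630 payoff=92.8770 vs cont=89.8861 → 92.8770 [stop]  node(7,2) S=69.6238 payoff=72.9162 vs cont=69.9253 → 72.9162 [stop]  node(7,3) S=97.6074 payoff=44.9326 vs cont=41.9417 → 44.9326 [stop]  node(7,4) S=136.8383 payoff=5.7017 vs cont=12.6474 → 12.6474 [wait]  node(7,5) S=191.8371 payoff=0.0000 vs cont=0.0000 → 0.0000 [wait]  node(7,6) S=268.9414 payoff=0.0000 vs cont=0.0000 → 0.0000 [wait]  node(7,7) S=377.0359 payoff=0.0000 vs cont=0.0000 → 0.0000 [wait]
k=6: node(6,0) S=41.9440 payoff=100.5960 vs cont=97.6051 → 100.5960 [stop]  node(6,1) S=58.8024 payoff=83.7376 vs cont=80.7467 → 83.7376 [stop]  node(6,2) S=82.4366 payoff=60.1034 vs cont=57.1125 → 60.1034 [stop]  node(6,3) S=115.5700 payoff=26.9700 vs cont=27.5219 → 27.5219 [wait]  node(6,4) S=162.0206 payoff=0.0000 vs cont=5.9309 → 5.9309 [wait]  node(6,5) S=227.1408 payoff=0.0000 vs cont=0.0000 → 0.0000 [wait]  node(6,6) S=318.4346 payoff=0.0000 vs cont=0.0000 → 0.0000 [wait]
k=5: node(5,0) S=49.6630 payoff=92.8770 vs cont=89.8861 → 92.8770 [stop]  node(5,1) S=69.6238 payoff=72.9162 vs cont=69.9253 → 72.9162 [stop]  node(5,2) S=97.6074 payoff=44.9326 vs cont=42.2232 → 44.9326 [stop]  node(5,3) S=136.8383 payoff=5.7017 vs cont=15.9314 → 15.9314 [wait]  node(5,4) S=191.8371 payoff=0.0000 vs cont=2.7812 → 2.7812 [wait]  node(5,5) S=268.9414 payoff=0.0000 vs cont=0.0000 → 0.0000 [wait]
k=4: node(4,0) S=58.8024 payoff=83.7376 vs cont=80.7467 → 83.7376 [stop]  node(4,1) S=82.4366 payoff=60.1034 vs cont=57.1125 → 60.1034 [stop]  node(4,2) S=115.5700 payoff=26.9700 vs cont=29.1970 → 29.1970 [wait]  node(4,3) S=162.0206 payoff=0.0000 vs cont=8.8895 → 8.8895 [wait]  node(4,4) S=227.1408 payoff=0.0000 vs cont=1.3042 → 1.3042 [wait]
k=3: node(3,0) S=69.6238 payoff=72.9162 vs cont=69.9253 → 72.9162 [stop]  node(3,1) S=97.6074 payoff=44.9326 vs cont=43.0776 → 44.9326 [stop]  node(3,2) S=136.8383 payoff=5.7017 vs cont=18.2260 → 18.2260 [wait]  node(3,3) S=191.8371 payoff=0.0000 vs cont=4.8339 → 4.8339 [wait]
k=2: node(2,0) S=82.4366 payoff=60.1034 vs cont=57.1125 → 60.1034 [stop]  node(2,1) S=115.5700 payoff=26.9700 vs cont=30.3674 → 30.3674 [wait]  node(2,2) S=162.0206 payoff=0.0000 vs cont=11.0126 → 11.0126 [wait]
k=1: node(1,0) S=97.6074 payoff=44.9326 vs cont=43.6747 → 44.9326 [stop]  node(1,1) S=136.8383 payoff=5.7017 vs cont=19.8578 → 19.8578 [wait]
k=0: node(0,0) S=115.5700 payoff=26.9700 vs cont=31.1998 → 31.1998 [wait]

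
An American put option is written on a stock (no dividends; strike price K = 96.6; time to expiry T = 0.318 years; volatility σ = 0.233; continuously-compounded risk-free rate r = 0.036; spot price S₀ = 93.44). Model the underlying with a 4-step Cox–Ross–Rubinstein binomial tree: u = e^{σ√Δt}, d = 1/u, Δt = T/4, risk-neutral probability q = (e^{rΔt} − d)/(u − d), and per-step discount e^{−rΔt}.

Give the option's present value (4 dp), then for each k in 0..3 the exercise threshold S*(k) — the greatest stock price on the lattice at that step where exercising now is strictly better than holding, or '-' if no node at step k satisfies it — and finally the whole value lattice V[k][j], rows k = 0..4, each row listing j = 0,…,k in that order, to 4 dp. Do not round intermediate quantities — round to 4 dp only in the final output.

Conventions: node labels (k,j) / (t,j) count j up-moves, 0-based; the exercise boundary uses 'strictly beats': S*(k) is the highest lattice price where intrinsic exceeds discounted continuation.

price = 6.3843
boundary = - - 81.9351 87.4987
tree:
6.3843
9.8907 2.9887
14.6649 5.2742 0.7687
19.8747 9.1013 1.5585 0.0000
24.7533 14.6649 3.1600 0.0000 0.0000

Δt=0.07950  u=1.06790  d=0.93642  q=0.50538  discount=0.99714
step 4 (expiry): payoffs max(K−S,0) = 24.7533 14.6649 3.1600 0.0000 0.0000
step 3: (k=3,j=0): S=76.7253, K−S=19.8747, hold=19.5986 ⇒ V=19.8747 exercise | (k=3,j=1): S=87.4987, K−S=9.1013, hold=8.8253 ⇒ V=9.1013 exercise | (k=3,j=2): S=99.7848, K−S=0.0000, hold=1.5585 ⇒ V=1.5585 continue | (k=3,j=3): S=113.7960, K−S=0.0000, hold=0.0000 ⇒ V=0.0000 continue  boundary S*=87.4987
step 2: (k=2,j=0): S=81.9351, K−S=14.6649, hold=14.3888 ⇒ V=14.6649 exercise | (k=2,j=1): S=93.4400, K−S=3.1600, hold=5.2742 ⇒ V=5.2742 continue | (k=2,j=2): S=106.5604, K−S=0.0000, hold=0.7687 ⇒ V=0.7687 continue  boundary S*=81.9351
step 1: (k=1,j=0): S=87.4987, K−S=9.1013, hold=9.8907 ⇒ V=9.8907 continue | (k=1,j=1): S=99.7848, K−S=0.0000, hold=2.9887 ⇒ V=2.9887 continue  boundary S*=-
step 0: (k=0,j=0): S=93.4400, K−S=3.1600, hold=6.3843 ⇒ V=6.3843 continue  boundary S*=-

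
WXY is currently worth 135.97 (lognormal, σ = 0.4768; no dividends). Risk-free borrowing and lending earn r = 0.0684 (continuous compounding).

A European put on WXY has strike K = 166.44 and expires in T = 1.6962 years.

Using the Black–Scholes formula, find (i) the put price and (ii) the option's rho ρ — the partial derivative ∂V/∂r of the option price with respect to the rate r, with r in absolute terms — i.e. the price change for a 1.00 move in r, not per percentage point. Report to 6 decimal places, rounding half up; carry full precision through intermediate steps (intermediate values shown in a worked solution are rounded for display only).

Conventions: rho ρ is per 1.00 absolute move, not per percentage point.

σ√T = 0.4768·√1.6962 = 0.620976
d₁ = (ln(S/K) + (r+σ²/2)T) / (σ√T) = (ln(135.97/166.44) + (0.0684+0.4768²/2)·1.6962) / 0.620976 = (-0.202201 + 0.308826) / 0.620976 = 0.171706
d₂ = d₁ − σ√T = 0.171706 − 0.620976 = -0.449270
e^{−rT} = 0.890457
N(−d₁) = 0.431835,  N(−d₂) = 0.673382
Put price V = K·e^{−rT}·N(−d₂) − S·N(−d₁) = 99.800364 − 58.716537 = 41.083827
ρ = −K·T·e^{−rT}·N(−d₂) = -169.281378

price = 41.083827
ρ = -169.281378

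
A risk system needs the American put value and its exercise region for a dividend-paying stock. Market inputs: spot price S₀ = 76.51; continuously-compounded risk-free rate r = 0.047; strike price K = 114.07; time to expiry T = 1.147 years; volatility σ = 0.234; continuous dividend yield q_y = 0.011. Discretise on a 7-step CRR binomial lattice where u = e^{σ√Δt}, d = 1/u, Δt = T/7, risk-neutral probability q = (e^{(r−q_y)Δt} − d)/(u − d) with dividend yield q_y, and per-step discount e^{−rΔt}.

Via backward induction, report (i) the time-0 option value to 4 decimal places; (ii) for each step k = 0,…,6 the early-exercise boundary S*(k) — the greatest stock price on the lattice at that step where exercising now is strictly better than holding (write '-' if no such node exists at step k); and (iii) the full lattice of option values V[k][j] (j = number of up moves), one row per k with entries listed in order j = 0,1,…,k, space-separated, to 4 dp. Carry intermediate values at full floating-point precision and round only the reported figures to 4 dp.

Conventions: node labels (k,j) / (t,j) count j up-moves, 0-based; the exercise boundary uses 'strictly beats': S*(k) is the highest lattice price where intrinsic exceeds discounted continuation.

Δt=0.16386  u=1.09935  d=0.90963  q=0.50752  discount=0.99233
step 7 (expiry): payoffs max(K−S,0) = 74.6461 66.4233 56.4853 44.4745 29.9585 12.4149 0.0000 0.0000
step 6: (k=6,j=0): S=43.3407, K−S=70.7293, hold=69.9322 ⇒ V=70.7293 exercise | (k=6,j=1): S=52.3806, K−S=61.6894, hold=60.9087 ⇒ V=61.6894 exercise | (k=6,j=2): S=63.3059, K−S=50.7641, hold=50.0030 ⇒ V=50.7641 exercise | (k=6,j=3): S=76.5100, K−S=37.5600, hold=36.8227 ⇒ V=37.5600 exercise | (k=6,j=4): S=92.4682, K−S=21.6018, hold=20.8932 ⇒ V=21.6018 exercise | (k=6,j=5): S=111.7548, K−S=2.3152, hold=6.0672 ⇒ V=6.0672 continue | (k=6,j=6): S=135.0642, K−S=0.0000, hold=0.0000 ⇒ V=0.0000 continue  boundary S*=92.4682
step 5: (k=5,j=0): S=47.6467, K−S=66.4233, hold=65.6340 ⇒ V=66.4233 exercise | (k=5,j=1): S=57.5847, K−S=56.4853, hold=55.7139 ⇒ V=56.4853 exercise | (k=5,j=2): S=69.5955, K−S=44.4745, hold=43.7247 ⇒ V=44.4745 exercise | (k=5,j=3): S=84.1115, K−S=29.9585, hold=29.2349 ⇒ V=29.9585 exercise | (k=5,j=4): S=101.6551, K−S=12.4149, hold=13.6124 ⇒ V=13.6124 continue | (k=5,j=5): S=122.8580, K−S=0.0000, hold=2.9650 ⇒ V=2.9650 continue  boundary S*=84.1115
step 4: (k=4,j=0): S=52.3806, K−S=61.6894, hold=60.9087 ⇒ V=61.6894 exercise | (k=4,j=1): S=63.3059, K−S=50.7641, hold=50.0030 ⇒ V=50.7641 exercise | (k=4,j=2): S=76.5100, K−S=37.5600, hold=36.8227 ⇒ V=37.5600 exercise | (k=4,j=3): S=92.4682, K−S=21.6018, hold=21.4964 ⇒ V=21.6018 exercise | (k=4,j=4): S=111.7548, K−S=2.3152, hold=8.1457 ⇒ V=8.1457 continue  boundary S*=92.4682
step 3: (k=3,j=0): S=57.5847, K−S=56.4853, hold=55.7139 ⇒ V=56.4853 exercise | (k=3,j=1): S=69.5955, K−S=44.4745, hold=43.7247 ⇒ V=44.4745 exercise | (k=3,j=2): S=84.1115, K−S=29.9585, hold=29.2349 ⇒ V=29.9585 exercise | (k=3,j=3): S=101.6551, K−S=12.4149, hold=14.6592 ⇒ V=14.6592 continue  boundary S*=84.1115
step 2: (k=2,j=0): S=63.3059, K−S=50.7641, hold=50.0030 ⇒ V=50.7641 exercise | (k=2,j=1): S=76.5100, K−S=37.5600, hold=36.8227 ⇒ V=37.5600 exercise | (k=2,j=2): S=92.4682, K−S=21.6018, hold=22.0236 ⇒ V=22.0236 continue  boundary S*=76.5100
step 1: (k=1,j=0): S=69.5955, K−S=44.4745, hold=43.7247 ⇒ V=44.4745 exercise | (k=1,j=1): S=84.1115, K−S=29.9585, hold=29.4473 ⇒ V=29.9585 exercise  boundary S*=84.1115
step 0: (k=0,j=0): S=76.5100, K−S=37.5600, hold=36.8227 ⇒ V=37.5600 exercise  boundary S*=76.5100

price = 37.5600
boundary = 76.5100 84.1115 76.5100 84.1115 92.4682 84.1115 92.4682
tree:
37.5600
44.4745 29.9585
50.7641 37.5600 22.0236
56.4853 44.4745 29.9585 14.6592
61.6894 50.7641 37.5600 21.6018 8.1457
66.4233 56.4853 44.4745 29.9585 13.6124 2.9650
70.7293 61.6894 50.7641 37.5600 21.6018 6.0672 0.0000
74.6461 66.4233 56.4853 44.4745 29.9585 12.4149 0.0000 0.0000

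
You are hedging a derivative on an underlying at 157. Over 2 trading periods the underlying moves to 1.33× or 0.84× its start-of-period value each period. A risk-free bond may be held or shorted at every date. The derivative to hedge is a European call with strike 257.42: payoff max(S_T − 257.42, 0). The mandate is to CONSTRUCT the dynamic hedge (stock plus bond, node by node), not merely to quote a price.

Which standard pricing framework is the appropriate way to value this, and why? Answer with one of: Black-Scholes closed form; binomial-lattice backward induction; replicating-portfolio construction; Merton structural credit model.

Key observation: the task asks for the hedge itself — share and bond holdings at every node of the 2-period tree on spot 157 with factors 1.33/0.84 — which is exactly what the replicating-portfolio construction produces.

framework: replicating-portfolio construction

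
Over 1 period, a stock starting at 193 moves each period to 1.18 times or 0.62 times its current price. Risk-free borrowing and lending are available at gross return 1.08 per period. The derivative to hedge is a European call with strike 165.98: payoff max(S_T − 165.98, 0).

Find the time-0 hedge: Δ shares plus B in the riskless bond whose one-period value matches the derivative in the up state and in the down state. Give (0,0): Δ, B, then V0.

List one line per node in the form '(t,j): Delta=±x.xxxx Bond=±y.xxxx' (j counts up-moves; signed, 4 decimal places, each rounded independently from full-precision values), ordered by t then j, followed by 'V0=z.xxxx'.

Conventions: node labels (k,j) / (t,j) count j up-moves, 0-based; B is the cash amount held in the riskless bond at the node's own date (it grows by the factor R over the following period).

(0,0): Delta=0.5714 Bond=-63.3122
V0=46.9735

Risk-neutral probability p* = (R−d)/(u−d) = (1.08−0.62)/(1.18−0.62) = 0.8214.
Terminal payoffs: V(1,0)=0.0000, V(1,1)=61.7600
  t=0,j=0: stock 193.0000 → up 227.7400 (V=61.7600), down 119.6600 (V=0.0000). Price 46.9735; hedge Δ=0.5714, bond B=-63.3122.
As a check, the time-0 holding Δ(0,0)·S0 + B(0,0) comes to 46.9735 — exactly V0.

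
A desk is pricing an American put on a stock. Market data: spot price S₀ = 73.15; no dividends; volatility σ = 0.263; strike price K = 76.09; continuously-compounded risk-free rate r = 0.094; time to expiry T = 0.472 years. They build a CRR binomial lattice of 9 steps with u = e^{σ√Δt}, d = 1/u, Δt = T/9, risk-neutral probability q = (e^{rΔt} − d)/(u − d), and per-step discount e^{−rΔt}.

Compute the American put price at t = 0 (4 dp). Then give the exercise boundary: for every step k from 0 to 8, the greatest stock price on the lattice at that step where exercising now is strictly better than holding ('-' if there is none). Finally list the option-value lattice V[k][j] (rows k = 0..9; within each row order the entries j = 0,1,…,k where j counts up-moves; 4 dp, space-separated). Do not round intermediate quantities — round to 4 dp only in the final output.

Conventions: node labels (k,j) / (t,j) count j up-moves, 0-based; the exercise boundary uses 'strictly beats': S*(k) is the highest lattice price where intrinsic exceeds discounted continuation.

Δt=0.05244, u=1.06208, d=0.94155, q=0.52595, disc=e^(-rΔt)=0.99508
k=9 terminal: V=max(K-S,0) → 33.5497 28.1040 21.9612 15.0319 7.2157 0.0000 0.0000 0.0000 0.0000 0.0000
k=8: j=0 S=45.1812 intr=30.9088 cont=30.5347 V=30.9088[EX]; j=1 S=50.9650 intr=25.1250 cont=24.7509 V=25.1250[EX]; j=2 S=57.4891 intr=18.6009 cont=18.2267 V=18.6009[EX]; j=3 S=64.8485 intr=11.2415 cont=10.8673 V=11.2415[EX]; j=4 S=73.1500 intr=2.9400 cont=3.4038 V=3.4038[hold]; j=5 S=82.5142 intr=0.0000 cont=0.0000 V=0.0000[hold]; j=6 S=93.0771 intr=0.0000 cont=0.0000 V=0.0000[hold]; j=7 S=104.9922 intr=0.0000 cont=0.0000 V=0.0000[hold]; j=8 S=118.4326 intr=0.0000 cont=0.0000 V=0.0000[hold]  S*(8)=64.8485
k=7: j=0 S=47.9860 intr=28.1040 cont=27.7298 V=28.1040[EX]; j=1 S=54.1288 intr=21.9612 cont=21.5870 V=21.9612[EX]; j=2 S=61.0581 intr=15.0319 cont=14.6578 V=15.0319[EX]; j=3 S=68.8743 intr=7.2157 cont=7.0842 V=7.2157[EX]; j=4 S=77.6911 intr=0.0000 cont=1.6056 V=1.6056[hold]; j=5 S=87.6366 intr=0.0000 cont=0.0000 V=0.0000[hold]; j=6 S=98.8553 intr=0.0000 cont=0.0000 V=0.0000[hold]; j=7 S=111.5101 intr=0.0000 cont=0.0000 V=0.0000[hold]  S*(7)=68.8743
k=6: j=0 S=50.9650 intr=25.1250 cont=24.7509 V=25.1250[EX]; j=1 S=57.4891 intr=18.6009 cont=18.2267 V=18.6009[EX]; j=2 S=64.8485 intr=11.2415 cont=10.8673 V=11.2415[EX]; j=3 S=73.1500 intr=2.9400 cont=4.2441 V=4.2441[hold]; j=4 S=82.5142 intr=0.0000 cont=0.7574 V=0.7574[hold]; j=5 S=93.0771 intr=0.0000 cont=0.0000 V=0.0000[hold]; j=6 S=104.9922 intr=0.0000 cont=0.0000 V=0.0000[hold]  S*(6)=64.8485
k=5: j=0 S=54.1288 intr=21.9612 cont=21.5870 V=21.9612[EX]; j=1 S=61.0581 intr=15.0319 cont=14.6578 V=15.0319[EX]; j=2 S=68.8743 intr=7.2157 cont=7.5240 V=7.5240[hold]; j=3 S=77.6911 intr=0.0000 cont=2.3984 V=2.3984[hold]; j=4 S=87.6366 intr=0.0000 cont=0.3573 V=0.3573[hold]; j=5 S=98.8553 intr=0.0000 cont=0.0000 V=0.0000[hold]  S*(5)=61.0581
k=4: j=0 S=57.4891 intr=18.6009 cont=18.2267 V=18.6009[EX]; j=1 S=64.8485 intr=11.2415 cont=11.0287 V=11.2415[EX]; j=2 S=73.1500 intr=2.9400 cont=4.8045 V=4.8045[hold]; j=3 S=82.5142 intr=0.0000 cont=1.3184 V=1.3184[hold]; j=4 S=93.0771 intr=0.0000 cont=0.1685 V=0.1685[hold]  S*(4)=64.8485
k=3: j=0 S=61.0581 intr=15.0319 cont=14.6578 V=15.0319[EX]; j=1 S=68.8743 intr=7.2157 cont=7.8173 V=7.8173[hold]; j=2 S=77.6911 intr=0.0000 cont=2.9564 V=2.9564[hold]; j=3 S=87.6366 intr=0.0000 cont=0.7101 V=0.7101[hold]  S*(3)=61.0581
k=2: j=0 S=64.8485 intr=11.2415 cont=11.1822 V=11.2415[EX]; j=1 S=73.1500 intr=2.9400 cont=5.2348 V=5.2348[hold]; j=2 S=82.5142 intr=0.0000 cont=1.7662 V=1.7662[hold]  S*(2)=64.8485
k=1: j=0 S=68.8743 intr=7.2157 cont=8.0425 V=8.0425[hold]; j=1 S=77.6911 intr=0.0000 cont=3.3937 V=3.3937[hold]  S*(1)=-
k=0: j=0 S=73.1500 intr=2.9400 cont=5.5700 V=5.5700[hold]  S*(0)=-

price = 5.5700
boundary = - - 64.8485 61.0581 64.8485 61.0581 64.8485 68.8743 64.8485
tree:
5.5700
8.0425 3.3937
11.2415 5.2348 1.7662
15.0319 7.8173 2.9564 0.7101
18.6009 11.2415 4.8045 1.3184 0.1685
21.9612 15.0319 7.5240 2.3984 0.3573 0.0000
25.1250 18.6009 11.2415 4.2441 0.7574 0.0000 0.0000
28.1040 21.9612 15.0319 7.2157 1.6056 0.0000 0.0000 0.0000
30.9088 25.1250 18.6009 11.2415 3.4038 0.0000 0.0000 0.0000 0.0000
33.5497 28.1040 21.9612 15.0319 7.2157 0.0000 0.0000 0.0000 0.0000 0.0000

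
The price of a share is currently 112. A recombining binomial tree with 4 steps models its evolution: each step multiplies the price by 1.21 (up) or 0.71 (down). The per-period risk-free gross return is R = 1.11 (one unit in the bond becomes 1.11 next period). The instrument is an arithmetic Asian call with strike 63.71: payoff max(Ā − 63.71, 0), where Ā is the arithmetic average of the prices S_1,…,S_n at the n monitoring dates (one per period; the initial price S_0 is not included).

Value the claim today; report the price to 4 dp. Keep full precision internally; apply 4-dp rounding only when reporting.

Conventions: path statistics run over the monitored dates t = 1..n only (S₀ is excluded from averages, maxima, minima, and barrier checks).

price = 54.5036

Set p* = 0.8000 (from d < R < u); the path-dependent value is the discounted p*-expectation over all price paths.
Enumerate all 2^4 = 16 price paths (U = up ×1.21, D = down ×0.71); each path with k up-moves has probability p*^k·(1−p*)^(4−k).
DDDD: Ā=51.1316, payoff=0.0000, prob=0.001600
UDDD: Ā=87.1397, payoff=23.4297, prob=0.006400
DUDD: Ā=73.1397, payoff=9.4297, prob=0.006400
UUDD: Ā=124.6466, payoff=60.9366, prob=0.025600
DDUD: Ā=63.1997, payoff=0.0000, prob=0.006400
UDUD: Ā=107.7066, payoff=43.9966, prob=0.025600
DUUD: Ā=93.7066, payoff=29.9966, prob=0.025600
UUUD: Ā=159.6971, payoff=95.9871, prob=0.102400
DDDU: Ā=56.1423, payoff=0.0000, prob=0.006400
UDDU: Ā=95.6792, payoff=31.9692, prob=0.025600
DUDU: Ā=81.6792, payoff=17.9692, prob=0.025600
UUDU: Ā=139.1997, payoff=75.4897, prob=0.102400
DDUU: Ā=71.7392, payoff=8.0292, prob=0.025600
UDUU: Ā=122.2597, payoff=58.5497, prob=0.102400
DUUU: Ā=108.2597, payoff=44.5497, prob=0.102400
UUUU: Ā=184.4990, payoff=120.7890, prob=0.409600
Price = Σ prob·payoff / R^4 = 82.740264 / 1.518070 = 54.5036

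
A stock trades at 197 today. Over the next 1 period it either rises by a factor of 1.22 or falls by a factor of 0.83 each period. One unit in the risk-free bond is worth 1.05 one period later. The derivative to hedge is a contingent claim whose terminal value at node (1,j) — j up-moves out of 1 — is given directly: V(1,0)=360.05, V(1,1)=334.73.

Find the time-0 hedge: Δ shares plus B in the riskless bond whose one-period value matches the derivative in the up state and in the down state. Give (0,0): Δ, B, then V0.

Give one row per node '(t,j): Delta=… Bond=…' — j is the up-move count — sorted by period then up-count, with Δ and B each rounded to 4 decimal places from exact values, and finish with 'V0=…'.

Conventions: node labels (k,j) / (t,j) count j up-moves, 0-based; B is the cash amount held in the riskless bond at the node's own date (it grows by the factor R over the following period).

(0,0): Delta=-0.3296 Bond=394.2249
V0=329.3018

Risk-neutral probability p* = (R−d)/(u−d) = (1.05−0.83)/(1.22−0.83) = 0.5641.
At maturity the claim pays: V(1,0)=360.0500, V(1,1)=334.7300
Node (0,0) S=197.0000: V=(p*·334.7300+(1−p*)·360.0500)/1.05=329.3018; Δ=(334.7300−360.0500)/(240.3400−163.5100)=-0.3296; B=V−Δ·S=394.2249
Check: Δ(0,0)·S0 + B(0,0) = 329.3018 = V0.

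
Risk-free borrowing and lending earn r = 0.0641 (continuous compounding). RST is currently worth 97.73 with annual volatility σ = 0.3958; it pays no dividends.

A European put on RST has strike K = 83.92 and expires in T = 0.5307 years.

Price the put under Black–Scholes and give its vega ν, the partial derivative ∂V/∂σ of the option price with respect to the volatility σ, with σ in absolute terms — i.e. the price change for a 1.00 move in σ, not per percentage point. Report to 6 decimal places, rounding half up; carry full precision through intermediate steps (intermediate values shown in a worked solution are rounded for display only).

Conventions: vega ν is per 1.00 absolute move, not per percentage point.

σ√T = 0.3958·√0.5307 = 0.288337
d₁ = (ln(S/K) + (r+σ²/2)T) / (σ√T) = (ln(97.73/83.92) + (0.0641+0.3958²/2)·0.5307) / 0.288337 = (0.152345 + 0.075587) / 0.288337 = 0.790504
d₂ = d₁ − σ√T = 0.790504 − 0.288337 = 0.502167
e^{−rT} = 0.966554
N(−d₁) = 0.214617,  N(−d₂) = 0.307775
Put price V = K·e^{−rT}·N(−d₂) − S·N(−d₁) = 24.964621 − 20.974489 = 3.990132
φ(d₁) = (1/√(2π))·e^{−d₁²/2} = 0.291887
ν = S·φ(d₁)·√T = 20.781069

price = 3.990132
ν = 20.781069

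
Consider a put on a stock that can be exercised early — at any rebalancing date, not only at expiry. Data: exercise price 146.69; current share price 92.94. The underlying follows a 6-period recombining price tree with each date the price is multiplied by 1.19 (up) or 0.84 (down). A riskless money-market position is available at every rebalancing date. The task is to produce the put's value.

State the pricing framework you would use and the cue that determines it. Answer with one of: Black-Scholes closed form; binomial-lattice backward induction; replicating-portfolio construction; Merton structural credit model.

Key observation: the put (strike 146.69 on spot 92.94) is American-style on a 6-step discrete price model, so the early-exercise decision at every node requires stepwise backward valuation — a closed form cannot price the exercise right.

framework: binomial-lattice backward induction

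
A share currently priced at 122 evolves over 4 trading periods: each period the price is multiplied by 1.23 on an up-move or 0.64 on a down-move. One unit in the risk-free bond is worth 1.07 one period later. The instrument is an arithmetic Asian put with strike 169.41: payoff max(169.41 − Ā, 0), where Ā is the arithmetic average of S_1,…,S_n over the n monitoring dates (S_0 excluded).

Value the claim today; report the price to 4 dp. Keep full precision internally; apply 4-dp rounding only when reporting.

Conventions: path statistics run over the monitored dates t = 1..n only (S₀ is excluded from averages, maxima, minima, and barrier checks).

Risk-neutral up-probability p* = (R−d)/(u−d) = (1.07−0.64)/(1.23−0.64) = 0.7288; the claim prices as the p*-weighted sum of path payoffs discounted by R^4.
Enumerate all 2^4 = 16 price paths (U = up ×1.23, D = down ×0.64); each path with k up-moves has probability p*^k·(1−p*)^(4−k).
DDDD: Ā=45.1252, payoff=124.2848, prob=0.005408
UDDD: Ā=86.7251, payoff=82.6849, prob=0.014535
DUDD: Ā=68.7301, payoff=100.6799, prob=0.014535
UUDD: Ā=132.0906, payoff=37.3194, prob=0.039063
DDUD: Ā=57.2133, payoff=112.1967, prob=0.014535
UDUD: Ā=109.9568, payoff=59.4532, prob=0.039063
DUUD: Ā=91.9618, payoff=77.4482, prob=0.039063
UUUD: Ā=176.7390, payoff=0.0000, prob=0.104983
DDDU: Ā=49.8425, payoff=119.5675, prob=0.014535
UDDU: Ā=95.7911, payoff=73.6189, prob=0.039063
DUDU: Ā=77.7961, payoff=91.6139, prob=0.039063
UUDU: Ā=149.5144, payoff=19.8956, prob=0.104983
DDUU: Ā=66.2793, payoff=103.1307, prob=0.039063
UDUU: Ā=127.3805, payoff=42.0295, prob=0.104983
DUUU: Ā=109.3855, payoff=60.0245, prob=0.104983
UUUU: Ā=210.2253, payoff=0.0000, prob=0.282141
Price = Σ prob·payoff / R^4 = 36.797543 / 1.310796 = 28.0727

price = 28.0727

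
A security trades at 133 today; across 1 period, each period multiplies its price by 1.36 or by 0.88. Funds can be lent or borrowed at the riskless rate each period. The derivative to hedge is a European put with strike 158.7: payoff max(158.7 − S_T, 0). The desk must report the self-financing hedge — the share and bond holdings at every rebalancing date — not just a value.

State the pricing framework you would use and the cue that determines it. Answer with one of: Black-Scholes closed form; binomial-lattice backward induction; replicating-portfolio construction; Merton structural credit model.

framework: replicating-portfolio construction

Key observation: the task asks for the hedge itself — share and bond holdings at every node of the 1-period tree on spot 133 with factors 1.36/0.88 — which is exactly what the replicating-portfolio construction produces.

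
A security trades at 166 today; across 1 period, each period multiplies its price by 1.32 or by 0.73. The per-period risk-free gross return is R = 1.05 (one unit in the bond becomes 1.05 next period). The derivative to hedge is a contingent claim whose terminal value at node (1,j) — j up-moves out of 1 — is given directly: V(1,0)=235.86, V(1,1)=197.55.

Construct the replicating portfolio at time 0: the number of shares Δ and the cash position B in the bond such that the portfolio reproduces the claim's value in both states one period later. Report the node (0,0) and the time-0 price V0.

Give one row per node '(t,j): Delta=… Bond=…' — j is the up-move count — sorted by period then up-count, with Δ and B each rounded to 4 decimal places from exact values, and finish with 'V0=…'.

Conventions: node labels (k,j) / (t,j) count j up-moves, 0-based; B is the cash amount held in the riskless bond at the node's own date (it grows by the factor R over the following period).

Since d<R<u, set p* = (R−d)/(u−d) = 0.5424; price each node as the discounted p*-expectation of its children.
Terminal payoffs: V(1,0)=235.8600, V(1,1)=197.5500
  t=0,j=0: stock 166.0000 → up 219.1200 (V=197.5500), down 121.1800 (V=235.8600). Price 204.8397; hedge Δ=-0.3912, bond B=269.7719.
Sanity check at the root: Δ(0,0)·S0 + B(0,0) reproduces V0 = 204.8397.

(0,0): Delta=-0.3912 Bond=269.7719
V0=204.8397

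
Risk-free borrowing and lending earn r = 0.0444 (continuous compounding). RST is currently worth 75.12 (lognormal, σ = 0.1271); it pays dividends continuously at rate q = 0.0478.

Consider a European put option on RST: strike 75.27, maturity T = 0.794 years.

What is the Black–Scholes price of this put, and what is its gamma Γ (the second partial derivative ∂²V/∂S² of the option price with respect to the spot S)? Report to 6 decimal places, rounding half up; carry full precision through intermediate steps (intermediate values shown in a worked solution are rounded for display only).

price = 3.446575
Γ = 0.045140

σ√T = 0.1271·√0.794 = 0.113255
d₁ = (ln(S/K) + (r−q+σ²/2)T) / (σ√T) = (ln(75.12/75.27) + (0.0444−0.0478+0.1271²/2)·0.794) / 0.113255 = (-0.001995 + 0.003714) / 0.113255 = 0.015177
d₂ = d₁ − σ√T = 0.015177 − 0.113255 = -0.098077
e^{−rT} = 0.965361
e^{−qT} = 0.962758
N(−d₁) = 0.493945,  N(−d₂) = 0.539065
Put price V = K·e^{−rT}·N(−d₂) − S·e^{−qT}·N(−d₁) = 39.169883 − 35.723308 = 3.446575
φ(d₁) = (1/√(2π))·e^{−d₁²/2} = 0.398896
Γ = e^{−qT}·φ(d₁) / (S·σ·√T) = 0.045140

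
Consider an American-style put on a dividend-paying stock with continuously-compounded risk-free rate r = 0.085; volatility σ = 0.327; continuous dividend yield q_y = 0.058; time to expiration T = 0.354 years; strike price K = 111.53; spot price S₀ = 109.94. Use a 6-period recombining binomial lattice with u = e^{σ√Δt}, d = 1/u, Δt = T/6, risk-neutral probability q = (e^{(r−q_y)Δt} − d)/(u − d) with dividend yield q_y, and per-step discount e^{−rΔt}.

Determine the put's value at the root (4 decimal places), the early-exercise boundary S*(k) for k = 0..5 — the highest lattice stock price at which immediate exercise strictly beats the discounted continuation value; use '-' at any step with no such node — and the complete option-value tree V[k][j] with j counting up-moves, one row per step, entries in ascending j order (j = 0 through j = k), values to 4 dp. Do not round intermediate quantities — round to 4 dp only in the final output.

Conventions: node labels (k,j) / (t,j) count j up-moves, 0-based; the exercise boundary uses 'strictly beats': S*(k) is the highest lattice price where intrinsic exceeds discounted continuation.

Δt=0.05900, u=1.08267, d=0.92364, q=0.49018, disc=e^(-rΔt)=0.99500
k=6 terminal: V=max(K-S,0) → 43.2671 31.5143 17.7381 1.5900 0.0000 0.0000 0.0000
k=5: j=0 S=73.9060 intr=37.6240 cont=37.3185 V=37.6240[EX]; j=1 S=86.6304 intr=24.8996 cont=24.6376 V=24.8996[EX]; j=2 S=101.5455 intr=9.9845 cont=9.7735 V=9.9845[EX]; j=3 S=119.0285 intr=0.0000 cont=0.8066 V=0.8066[hold]; j=4 S=139.5215 intr=0.0000 cont=0.0000 V=0.0000[hold]; j=5 S=163.5428 intr=0.0000 cont=0.0000 V=0.0000[hold]  S*(5)=101.5455
k=4: j=0 S=80.0157 intr=31.5143 cont=31.2297 V=31.5143[EX]; j=1 S=93.7919 intr=17.7381 cont=17.5006 V=17.7381[EX]; j=2 S=109.9400 intr=1.5900 cont=5.4582 V=5.4582[hold]; j=3 S=128.8683 intr=0.0000 cont=0.4091 V=0.4091[hold]; j=4 S=151.0554 intr=0.0000 cont=0.0000 V=0.0000[hold]  S*(4)=93.7919
k=3: j=0 S=86.6304 intr=24.8996 cont=24.6376 V=24.8996[EX]; j=1 S=101.5455 intr=9.9845 cont=11.6601 V=11.6601[hold]; j=2 S=119.0285 intr=0.0000 cont=2.9684 V=2.9684[hold]; j=3 S=139.5215 intr=0.0000 cont=0.2075 V=0.2075[hold]  S*(3)=86.6304
k=2: j=0 S=93.7919 intr=17.7381 cont=18.3178 V=18.3178[hold]; j=1 S=109.9400 intr=1.5900 cont=7.3626 V=7.3626[hold]; j=2 S=128.8683 intr=0.0000 cont=1.6070 V=1.6070[hold]  S*(2)=-
k=1: j=0 S=101.5455 intr=9.9845 cont=12.8830 V=12.8830[hold]; j=1 S=119.0285 intr=0.0000 cont=4.5186 V=4.5186[hold]  S*(1)=-
k=0: j=0 S=109.9400 intr=1.5900 cont=8.7390 V=8.7390[hold]  S*(0)=-

price = 8.7390
boundary = - - - 86.6304 93.7919 101.5455
tree:
8.7390
12.8830 4.5186
18.3178 7.3626 1.6070
24.8996 11.6601 2.9684 0.2075
31.5143 17.7381 5.4582 0.4091 0.0000
37.6240 24.8996 9.9845 0.8066 0.0000 0.0000
43.2671 31.5143 17.7381 1.5900 0.0000 0.0000 0.0000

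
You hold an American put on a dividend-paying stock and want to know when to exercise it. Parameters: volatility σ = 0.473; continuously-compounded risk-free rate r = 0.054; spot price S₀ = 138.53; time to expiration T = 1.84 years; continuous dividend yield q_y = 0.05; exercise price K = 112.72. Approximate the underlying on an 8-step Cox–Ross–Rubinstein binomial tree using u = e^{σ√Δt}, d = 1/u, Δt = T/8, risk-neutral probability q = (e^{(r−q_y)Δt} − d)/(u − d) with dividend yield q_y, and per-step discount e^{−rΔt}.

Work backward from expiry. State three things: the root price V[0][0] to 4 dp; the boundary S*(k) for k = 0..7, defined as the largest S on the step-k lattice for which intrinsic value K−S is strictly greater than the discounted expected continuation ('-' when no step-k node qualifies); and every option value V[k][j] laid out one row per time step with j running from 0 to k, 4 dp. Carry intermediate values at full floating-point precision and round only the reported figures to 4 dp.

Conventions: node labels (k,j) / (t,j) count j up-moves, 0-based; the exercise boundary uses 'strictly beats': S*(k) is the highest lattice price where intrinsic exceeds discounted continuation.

Δt=0.23000, u=1.25463, d=0.79705, q=0.44554, disc=e^(-rΔt)=0.98766
k=8 terminal: V=max(K-S,0) → 90.1563 77.2023 56.8115 24.7143 0.0000 0.0000 0.0000 0.0000 0.0000
k=7: j=0 S=28.3092 intr=84.4108 cont=83.3432 V=84.4108[EX]; j=1 S=44.5616 intr=68.1584 cont=67.2766 V=68.1584[EX]; j=2 S=70.1446 intr=42.5754 cont=41.9861 V=42.5754[EX]; j=3 S=110.4148 intr=2.3052 cont=13.5339 V=13.5339[hold]; j=4 S=173.8043 intr=0.0000 cont=0.0000 V=0.0000[hold]; j=5 S=273.5858 intr=0.0000 cont=0.0000 V=0.0000[hold]; j=6 S=430.6523 intr=0.0000 cont=0.0000 V=0.0000[hold]; j=7 S=677.8911 intr=0.0000 cont=0.0000 V=0.0000[hold]  S*(7)=70.1446
k=6: j=0 S=35.5177 intr=77.2023 cont=76.2171 V=77.2023[EX]; j=1 S=55.9085 intr=56.8115 cont=56.0595 V=56.8115[EX]; j=2 S=88.0057 intr=24.7143 cont=29.2704 V=29.2704[hold]; j=3 S=138.5300 intr=0.0000 cont=7.4113 V=7.4113[hold]; j=4 S=218.0605 intr=0.0000 cont=0.0000 V=0.0000[hold]; j=5 S=343.2497 intr=0.0000 cont=0.0000 V=0.0000[hold]; j=6 S=540.3105 intr=0.0000 cont=0.0000 V=0.0000[hold]  S*(6)=55.9085
k=5: j=0 S=44.5616 intr=68.1584 cont=67.2766 V=68.1584[EX]; j=1 S=70.1446 intr=42.5754 cont=43.9910 V=43.9910[hold]; j=2 S=110.4148 intr=2.3052 cont=19.2902 V=19.2902[hold]; j=3 S=173.8043 intr=0.0000 cont=4.0586 V=4.0586[hold]; j=4 S=273.5858 intr=0.0000 cont=0.0000 V=0.0000[hold]; j=5 S=430.6523 intr=0.0000 cont=0.0000 V=0.0000[hold]  S*(5)=44.5616
k=4: j=0 S=55.9085 intr=56.8115 cont=56.6824 V=56.8115[EX]; j=1 S=88.0057 intr=24.7143 cont=32.5786 V=32.5786[hold]; j=2 S=138.5300 intr=0.0000 cont=12.3495 V=12.3495[hold]; j=3 S=218.0605 intr=0.0000 cont=2.2225 V=2.2225[hold]; j=4 S=343.2497 intr=0.0000 cont=0.0000 V=0.0000[hold]  S*(4)=55.9085
k=3: j=0 S=70.1446 intr=42.5754 cont=45.4468 V=45.4468[hold]; j=1 S=110.4148 intr=2.3052 cont=23.2748 V=23.2748[hold]; j=2 S=173.8043 intr=0.0000 cont=7.7408 V=7.7408[hold]; j=3 S=273.5858 intr=0.0000 cont=1.2171 V=1.2171[hold]  S*(3)=-
k=2: j=0 S=88.0057 intr=24.7143 cont=35.1292 V=35.1292[hold]; j=1 S=138.5300 intr=0.0000 cont=16.1519 V=16.1519[hold]; j=2 S=218.0605 intr=0.0000 cont=4.7745 V=4.7745[hold]  S*(2)=-
k=1: j=0 S=110.4148 intr=2.3052 cont=26.3447 V=26.3447[hold]; j=1 S=173.8043 intr=0.0000 cont=10.9460 V=10.9460[hold]  S*(1)=-
k=0: j=0 S=138.5300 intr=0.0000 cont=19.2434 V=19.2434[hold]  S*(0)=-

price = 19.2434
boundary = - - - - 55.9085 44.5616 55.9085 70.1446
tree:
19.2434
26.3447 10.9460
35.1292 16.1519 4.7745
45.4468 23.2748 7.7408 1.2171
56.8115 32.5786 12.3495 2.2225 0.0000
68.1584 43.9910 19.2902 4.0586 0.0000 0.0000
77.2023 56.8115 29.2704 7.4113 0.0000 0.0000 0.0000
84.4108 68.1584 42.5754 13.5339 0.0000 0.0000 0.0000 0.0000
90.1563 77.2023 56.8115 24.7143 0.0000 0.0000 0.0000 0.0000 0.0000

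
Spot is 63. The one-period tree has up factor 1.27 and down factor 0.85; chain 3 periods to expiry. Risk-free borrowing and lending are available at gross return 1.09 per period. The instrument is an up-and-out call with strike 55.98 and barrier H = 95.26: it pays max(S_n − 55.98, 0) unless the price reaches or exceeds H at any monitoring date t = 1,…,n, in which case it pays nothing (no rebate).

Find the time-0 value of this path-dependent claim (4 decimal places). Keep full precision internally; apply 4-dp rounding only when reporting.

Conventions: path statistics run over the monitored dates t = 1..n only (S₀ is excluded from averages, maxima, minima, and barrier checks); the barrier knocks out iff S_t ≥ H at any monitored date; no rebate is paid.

price = 7.0124

Under the martingale measure an up-move has probability p* = 0.5714; value the claim as the probability-weighted average of per-path payoffs, discounted 3 periods at R = 1.09.
Enumerate all 2^3 = 8 price paths (U = up ×1.27, D = down ×0.85); each path with k up-moves has probability p*^k·(1−p*)^(3−k).
DDD: M=53.5500, payoff=0.0000, prob=0.078717
UDD: M=80.0100, payoff=1.8272, prob=0.104956
DUD: M=68.0085, payoff=1.8272, prob=0.104956
UUD: M=101.6127, payoff=0.0000, prob=0.139942
DDU: M=57.8072, payoff=1.8272, prob=0.104956
UDU: M=86.3708, payoff=30.3908, prob=0.139942
DUU: M=86.3708, payoff=30.3908, prob=0.139942
UUU: M=129.0481, payoff=0.0000, prob=0.186589
Price = Σ prob·payoff / R^3 = 9.081215 / 1.295029 = 7.0124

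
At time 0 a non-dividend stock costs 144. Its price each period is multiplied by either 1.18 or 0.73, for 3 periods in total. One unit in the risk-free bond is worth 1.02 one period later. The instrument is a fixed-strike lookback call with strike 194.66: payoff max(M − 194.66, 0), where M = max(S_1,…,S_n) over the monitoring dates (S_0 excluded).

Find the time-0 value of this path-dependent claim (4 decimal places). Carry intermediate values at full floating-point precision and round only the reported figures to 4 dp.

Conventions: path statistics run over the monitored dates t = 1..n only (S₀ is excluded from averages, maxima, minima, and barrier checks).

No-arbitrage gives p* = (R−d)/(u−d) = 0.6444: enumerate every path, weight its payoff by its p*-probability, and discount by R^3.
Enumerate all 2^3 = 8 price paths (U = up ×1.18, D = down ×0.73); each path with k up-moves has probability p*^k·(1−p*)^(3−k).
DDD: M=105.1200, payoff=0.0000, prob=0.044949
UDD: M=169.9200, payoff=0.0000, prob=0.081471
DUD: M=124.0416, payoff=0.0000, prob=0.081471
UUD: M=200.5056, payoff=5.8456, prob=0.147665
DDU: M=105.1200, payoff=0.0000, prob=0.081471
UDU: M=169.9200, payoff=0.0000, prob=0.147665
DUU: M=146.3691, payoff=0.0000, prob=0.147665
UUU: M=236.5966, payoff=41.9366, prob=0.267643
Price = Σ prob·payoff / R^3 = 12.087246 / 1.061208 = 11.3901

price = 11.3901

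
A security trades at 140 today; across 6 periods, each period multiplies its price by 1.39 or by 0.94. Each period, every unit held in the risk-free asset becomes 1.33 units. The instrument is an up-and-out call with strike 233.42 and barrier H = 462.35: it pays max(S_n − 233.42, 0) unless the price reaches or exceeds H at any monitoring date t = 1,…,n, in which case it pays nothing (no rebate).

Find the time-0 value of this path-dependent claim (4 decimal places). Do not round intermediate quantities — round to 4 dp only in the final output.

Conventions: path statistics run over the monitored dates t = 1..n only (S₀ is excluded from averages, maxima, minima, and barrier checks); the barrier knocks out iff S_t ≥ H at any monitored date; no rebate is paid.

Risk-neutral up-probability p* = (R−d)/(u−d) = (1.33−0.94)/(1.39−0.94) = 0.8667; the claim prices as the p*-weighted sum of path payoffs discounted by R^6.
Enumerate all 2^6 = 64 price paths (U = up ×1.39, D = down ×0.94); each path with k up-moves has probability p*^k·(1−p*)^(6−k).
DDDDDD: M=131.6000, payoff=0.0000, prob=0.000006
UDDDDD: M=194.6000, payoff=0.0000, prob=0.000037
DUDDDD: M=182.9240, payoff=0.0000, prob=0.000037
UUDDDD: M=270.4940, payoff=0.0000, prob=0.000237
DDUDDD: M=171.9486, payoff=0.0000, prob=0.000037
UDUDDD: M=254.2644, payoff=0.0000, prob=0.000237
DUUDDD: M=254.2644, payoff=0.0000, prob=0.000237
UUUDDD: M=375.9867, payoff=78.8685, prob=0.001543
DDDUDD: M=161.6316, payoff=0.0000, prob=0.000037
UDDUDD: M=239.0085, payoff=0.0000, prob=0.000237
DUDUDD: M=239.0085, payoff=0.0000, prob=0.000237
UUDUDD: M=353.4275, payoff=78.8685, prob=0.001543
DDUUDD: M=239.0085, payoff=0.0000, prob=0.000237
UDUUDD: M=353.4275, payoff=78.8685, prob=0.001543
DUUUDD: M=353.4275, payoff=78.8685, prob=0.001543
UUUUDD: M=522.6215, payoff=0.0000, prob=0.010030
DDDDUD: M=151.9337, payoff=0.0000, prob=0.000037
UDDDUD: M=224.6680, payoff=0.0000, prob=0.000237
DUDDUD: M=224.6680, payoff=0.0000, prob=0.000237
UUDDUD: M=332.2218, payoff=78.8685, prob=0.001543
DDUDUD: M=224.6680, payoff=0.0000, prob=0.000237
UDUDUD: M=332.2218, payoff=78.8685, prob=0.001543
DUUDUD: M=332.2218, payoff=78.8685, prob=0.001543
UUUDUD: M=491.2642, payoff=0.0000, prob=0.010030
DDDUUD: M=224.6680, payoff=0.0000, prob=0.000237
UDDUUD: M=332.2218, payoff=78.8685, prob=0.001543
DUDUUD: M=332.2218, payoff=78.8685, prob=0.001543
UUDUUD: M=491.2642, payoff=0.0000, prob=0.010030
DDUUUD: M=332.2218, payoff=78.8685, prob=0.001543
UDUUUD: M=491.2642, payoff=0.0000, prob=0.010030
DUUUUD: M=491.2642, payoff=0.0000, prob=0.010030
UUUUUD: M=726.4438, payoff=0.0000, prob=0.065193
DDDDDU: M=142.8177, payoff=0.0000, prob=0.000037
UDDDDU: M=211.1879, payoff=0.0000, prob=0.000237
DUDDDU: M=211.1879, payoff=0.0000, prob=0.000237
UUDDDU: M=312.2885, payoff=78.8685, prob=0.001543
DDUDDU: M=211.1879, payoff=0.0000, prob=0.000237
UDUDDU: M=312.2885, payoff=78.8685, prob=0.001543
DUUDDU: M=312.2885, payoff=78.8685, prob=0.001543
UUUDDU: M=461.7883, payoff=228.3683, prob=0.010030
DDDUDU: M=211.1879, payoff=0.0000, prob=0.000237
UDDUDU: M=312.2885, payoff=78.8685, prob=0.001543
DUDUDU: M=312.2885, payoff=78.8685, prob=0.001543
UUDUDU: M=461.7883, payoff=228.3683, prob=0.010030
DDUUDU: M=312.2885, payoff=78.8685, prob=0.001543
UDUUDU: M=461.7883, payoff=228.3683, prob=0.010030
DUUUDU: M=461.7883, payoff=228.3683, prob=0.010030
UUUUDU: M=682.8572, payoff=0.0000, prob=0.065193
DDDDUU: M=211.1879, payoff=0.0000, prob=0.000237
UDDDUU: M=312.2885, payoff=78.8685, prob=0.001543
DUDDUU: M=312.2885, payoff=78.8685, prob=0.001543
UUDDUU: M=461.7883, payoff=228.3683, prob=0.010030
DDUDUU: M=312.2885, payoff=78.8685, prob=0.001543
UDUDUU: M=461.7883, payoff=228.3683, prob=0.010030
DUUDUU: M=461.7883, payoff=228.3683, prob=0.010030
UUUDUU: M=682.8572, payoff=0.0000, prob=0.065193
DDDUUU: M=312.2885, payoff=78.8685, prob=0.001543
UDDUUU: M=461.7883, payoff=228.3683, prob=0.010030
DUDUUU: M=461.7883, payoff=228.3683, prob=0.010030
UUDUUU: M=682.8572, payoff=0.0000, prob=0.065193
DDUUUU: M=461.7883, payoff=228.3683, prob=0.010030
UDUUUU: M=682.8572, payoff=0.0000, prob=0.065193
DUUUUU: M=682.8572, payoff=0.0000, prob=0.065193
UUUUUU: M=1009.7569, payoff=0.0000, prob=0.423753
Price = Σ prob·payoff / R^6 = 25.338466 / 5.534901 = 4.5779

price = 4.5779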